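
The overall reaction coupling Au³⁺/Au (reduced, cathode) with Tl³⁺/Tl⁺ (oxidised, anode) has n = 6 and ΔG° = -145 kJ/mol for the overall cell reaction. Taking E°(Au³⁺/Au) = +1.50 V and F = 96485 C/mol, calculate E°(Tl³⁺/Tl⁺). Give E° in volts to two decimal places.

E°cell = −ΔG°/(nF) = −(-145×10³)/((6)(96485)) = +0.250 V.
Since Au³⁺/Au is the cathode and Tl³⁺/Tl⁺ the anode, E°cell = E°(Au³⁺/Au) − E°(Tl³⁺/Tl⁺).
So E°(Tl³⁺/Tl⁺) = E°(Au³⁺/Au) − E°cell = (+1.50) − (+0.250) = +1.25 V.

+1.25 V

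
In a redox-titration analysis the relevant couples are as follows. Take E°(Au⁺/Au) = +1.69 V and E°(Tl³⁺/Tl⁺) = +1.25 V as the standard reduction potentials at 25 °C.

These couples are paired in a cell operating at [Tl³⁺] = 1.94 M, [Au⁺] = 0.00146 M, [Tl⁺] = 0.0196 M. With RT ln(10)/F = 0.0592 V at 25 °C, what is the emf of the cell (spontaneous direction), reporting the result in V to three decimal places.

+0.213 V

Au⁺/Au is the cathode (higher E°), Tl³⁺/Tl⁺ the anode: E°cell = +1.69 − (+1.25) = +0.44 V, n = 2.
Overall: 2 Au⁺(aq) + Tl⁺(aq) → 2 Au(s) + Tl³⁺(aq)
Q = [Tl³⁺] / ([Au⁺]^2·[Tl⁺]); log Q = 7.667.
E = E° − (0.0592/n) log Q = +0.44 − (0.0592/2)(7.667) = +0.213 V.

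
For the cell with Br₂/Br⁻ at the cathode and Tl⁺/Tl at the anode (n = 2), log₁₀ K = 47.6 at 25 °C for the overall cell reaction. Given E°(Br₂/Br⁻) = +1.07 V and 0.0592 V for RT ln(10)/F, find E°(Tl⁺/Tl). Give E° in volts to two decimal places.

-0.34 V

E°cell = (0.0592/n)·log K = (0.0592/2)(47.6) = +1.409 V.
Since Br₂/Br⁻ is the cathode and Tl⁺/Tl the anode, E°cell = E°(Br₂/Br⁻) − E°(Tl⁺/Tl).
So E°(Tl⁺/Tl) = E°(Br₂/Br⁻) − E°cell = (+1.07) − (+1.409) = -0.34 V.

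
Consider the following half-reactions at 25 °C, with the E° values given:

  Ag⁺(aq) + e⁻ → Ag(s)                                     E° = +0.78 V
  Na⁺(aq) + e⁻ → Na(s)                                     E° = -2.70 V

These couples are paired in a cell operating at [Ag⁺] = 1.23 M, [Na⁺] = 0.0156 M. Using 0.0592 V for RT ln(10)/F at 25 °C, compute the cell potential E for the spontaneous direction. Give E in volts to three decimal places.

+3.592 V

Ag⁺/Ag is the cathode (higher E°), Na⁺/Na the anode: E°cell = +0.78 − (-2.70) = +3.48 V, n = 1.
Overall: Ag⁺(aq) + Na(s) → Ag(s) + Na⁺(aq)
Q = [Na⁺] / ([Ag⁺]); log Q = -1.897.
E = E° − (0.0592/n) log Q = +3.48 − (0.0592/1)(-1.897) = +3.592 V.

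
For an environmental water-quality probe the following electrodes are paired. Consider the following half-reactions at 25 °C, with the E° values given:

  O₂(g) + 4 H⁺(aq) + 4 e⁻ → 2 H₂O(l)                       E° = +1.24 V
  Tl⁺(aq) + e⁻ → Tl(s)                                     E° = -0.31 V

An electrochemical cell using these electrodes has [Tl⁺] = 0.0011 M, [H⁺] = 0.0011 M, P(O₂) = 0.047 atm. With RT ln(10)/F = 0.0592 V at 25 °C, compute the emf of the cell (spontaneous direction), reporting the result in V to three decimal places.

O₂/H₂O is the cathode (higher E°), Tl⁺/Tl the anode: E°cell = +1.24 − (-0.31) = +1.55 V, n = 4.
Overall: O₂(g) + 4 H⁺(aq) + 4 Tl(s) → 2 H₂O(l) + 4 Tl⁺(aq)
Q = [Tl⁺]^4 / (P(O₂)·[H⁺]^4); log Q = 1.328.
E = E° − (0.0592/n) log Q = +1.55 − (0.0592/4)(1.328) = +1.530 V.

+1.530 V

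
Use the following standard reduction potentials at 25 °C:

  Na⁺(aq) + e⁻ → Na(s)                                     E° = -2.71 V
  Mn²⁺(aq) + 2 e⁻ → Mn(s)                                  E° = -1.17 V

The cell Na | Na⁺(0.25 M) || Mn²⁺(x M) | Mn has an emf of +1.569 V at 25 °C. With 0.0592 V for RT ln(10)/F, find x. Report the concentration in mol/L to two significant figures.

0.60 M

Mn²⁺/Mn is the cathode, Na⁺/Na the anode: E°cell = +1.54 V, n = 2.
Overall reaction: Mn²⁺(aq) + 2 Na(s) → Mn(s) + 2 Na⁺(aq); Q = [Na⁺]^2/[Mn²⁺]^1.
From E = E° − (0.0592/n) log Q: log Q = (E° − E)·n/0.0592 = (+1.54 − (+1.569))·2/0.0592 = -0.9797.
So 1·log[Mn²⁺] = 2·log(0.25) − log Q = -1.2041 − (-0.9797) = -0.2244; [Mn²⁺] = 10^(-0.2244) ≈ 0.60 M.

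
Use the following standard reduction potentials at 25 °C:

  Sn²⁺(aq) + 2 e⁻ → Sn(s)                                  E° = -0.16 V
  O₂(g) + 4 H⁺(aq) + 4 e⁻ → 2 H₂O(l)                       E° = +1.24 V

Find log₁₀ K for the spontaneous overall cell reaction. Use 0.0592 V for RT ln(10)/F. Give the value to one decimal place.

94.6

Cathode: O₂/H₂O; anode: Sn²⁺/Sn. E°cell = +1.40 V, n = 4.
log K = nE°cell / 0.0592 = (4)(+1.40) / 0.0592 = 94.6.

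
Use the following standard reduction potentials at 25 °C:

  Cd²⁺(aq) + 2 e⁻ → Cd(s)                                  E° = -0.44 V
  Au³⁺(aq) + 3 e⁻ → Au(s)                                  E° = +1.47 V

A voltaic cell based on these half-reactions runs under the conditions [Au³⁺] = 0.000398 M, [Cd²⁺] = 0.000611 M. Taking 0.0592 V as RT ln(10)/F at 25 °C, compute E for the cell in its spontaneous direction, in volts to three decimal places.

+1.938 V

Au³⁺/Au is the cathode (higher E°), Cd²⁺/Cd the anode: E°cell = +1.47 − (-0.44) = +1.91 V, n = 6.
Overall: 2 Au³⁺(aq) + 3 Cd(s) → 2 Au(s) + 3 Cd²⁺(aq)
Q = [Cd²⁺]^3 / ([Au³⁺]^2); log Q = -2.842.
E = E° − (0.0592/n) log Q = +1.91 − (0.0592/6)(-2.842) = +1.938 V.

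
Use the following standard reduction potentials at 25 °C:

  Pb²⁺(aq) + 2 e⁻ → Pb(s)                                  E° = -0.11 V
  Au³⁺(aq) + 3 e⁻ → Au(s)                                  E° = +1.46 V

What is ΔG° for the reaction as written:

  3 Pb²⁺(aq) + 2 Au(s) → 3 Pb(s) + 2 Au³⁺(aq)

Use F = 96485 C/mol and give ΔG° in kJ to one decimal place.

As written, Pb²⁺/Pb is reduced (cathode) and Au³⁺/Au is oxidised (anode), so E°cell = (-0.11) − (+1.46) = -1.57 V.
Balancing electrons gives n = 6.
ΔG° = −nFE° = −(6)(96485)(-1.57) = 908,889 J = +908.9 kJ.

+908.9 kJ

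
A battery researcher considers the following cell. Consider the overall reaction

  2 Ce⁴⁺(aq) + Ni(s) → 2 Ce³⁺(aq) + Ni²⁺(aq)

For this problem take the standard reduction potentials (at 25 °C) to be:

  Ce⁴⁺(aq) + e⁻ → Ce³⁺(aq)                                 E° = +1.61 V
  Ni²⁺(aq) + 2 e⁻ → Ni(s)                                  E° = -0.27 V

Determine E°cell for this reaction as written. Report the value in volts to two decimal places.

+1.88 V

The Ce⁴⁺/Ce³⁺ couple has the higher reduction potential, so it is the cathode; Ni²⁺/Ni is oxidised at the anode.
E°cell = E°(cathode) − E°(anode) = (+1.61) − (-0.27) = +1.88 V.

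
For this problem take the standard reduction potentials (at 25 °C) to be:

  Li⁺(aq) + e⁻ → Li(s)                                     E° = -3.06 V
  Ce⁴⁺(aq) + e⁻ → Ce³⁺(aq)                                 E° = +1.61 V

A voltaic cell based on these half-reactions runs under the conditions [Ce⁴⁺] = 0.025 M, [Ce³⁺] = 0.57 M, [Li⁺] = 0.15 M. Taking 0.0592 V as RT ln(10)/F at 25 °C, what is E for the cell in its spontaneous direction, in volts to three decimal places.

Ce⁴⁺/Ce³⁺ is the cathode (higher E°), Li⁺/Li the anode: E°cell = +1.61 − (-3.06) = +4.67 V, n = 1.
Overall: Ce⁴⁺(aq) + Li(s) → Ce³⁺(aq) + Li⁺(aq)
Q = [Ce³⁺]·[Li⁺] / ([Ce⁴⁺]); log Q = 0.534.
E = E° − (0.0592/n) log Q = +4.67 − (0.0592/1)(0.534) = +4.638 V.

+4.638 V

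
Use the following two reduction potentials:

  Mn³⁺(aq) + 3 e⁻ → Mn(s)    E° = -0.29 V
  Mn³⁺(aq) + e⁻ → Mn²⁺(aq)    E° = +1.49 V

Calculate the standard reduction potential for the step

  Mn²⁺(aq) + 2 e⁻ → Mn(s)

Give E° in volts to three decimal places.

-1.180 V

Sequential free energies add, so n₃E°₃ = n₁E°₁ + n₂E°₂.
With n₃ = 3, and the known step contributing 1×(+1.49) V, the unknown satisfies 2·E° = 3×(-0.29) − 1×(+1.49) = -2.360.
E° = -2.360 / 2 = -1.180 V.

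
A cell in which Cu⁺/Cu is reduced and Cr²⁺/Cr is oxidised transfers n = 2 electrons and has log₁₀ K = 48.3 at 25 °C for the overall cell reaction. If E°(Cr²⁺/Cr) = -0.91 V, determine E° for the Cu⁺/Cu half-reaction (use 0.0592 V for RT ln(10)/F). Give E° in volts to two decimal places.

E°cell = (0.0592/n)·log K = (0.0592/2)(48.3) = +1.430 V.
Since Cu⁺/Cu is the cathode and Cr²⁺/Cr the anode, E°cell = E°(Cu⁺/Cu) − E°(Cr²⁺/Cr).
So E°(Cu⁺/Cu) = E°cell + E°(Cr²⁺/Cr) = +1.430 + (-0.91) = +0.52 V.

+0.52 V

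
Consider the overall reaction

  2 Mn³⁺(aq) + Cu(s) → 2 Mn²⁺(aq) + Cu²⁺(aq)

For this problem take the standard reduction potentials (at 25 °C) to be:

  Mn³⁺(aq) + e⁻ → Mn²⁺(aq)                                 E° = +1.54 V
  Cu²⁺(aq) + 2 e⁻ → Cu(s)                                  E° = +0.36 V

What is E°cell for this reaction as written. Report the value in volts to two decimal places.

+1.18 V

The Mn³⁺/Mn²⁺ couple has the higher reduction potential, so it is the cathode; Cu²⁺/Cu is oxidised at the anode.
E°cell = E°(cathode) − E°(anode) = (+1.54) − (+0.36) = +1.18 V.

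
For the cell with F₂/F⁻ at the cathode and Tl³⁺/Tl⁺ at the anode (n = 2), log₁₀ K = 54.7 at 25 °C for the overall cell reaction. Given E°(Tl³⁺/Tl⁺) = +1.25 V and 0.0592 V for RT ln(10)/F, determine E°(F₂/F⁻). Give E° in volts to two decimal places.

+2.87 V

E°cell = (0.0592/n)·log K = (0.0592/2)(54.7) = +1.619 V.
Since F₂/F⁻ is the cathode and Tl³⁺/Tl⁺ the anode, E°cell = E°(F₂/F⁻) − E°(Tl³⁺/Tl⁺).
So E°(F₂/F⁻) = E°cell + E°(Tl³⁺/Tl⁺) = +1.619 + (+1.25) = +2.87 V.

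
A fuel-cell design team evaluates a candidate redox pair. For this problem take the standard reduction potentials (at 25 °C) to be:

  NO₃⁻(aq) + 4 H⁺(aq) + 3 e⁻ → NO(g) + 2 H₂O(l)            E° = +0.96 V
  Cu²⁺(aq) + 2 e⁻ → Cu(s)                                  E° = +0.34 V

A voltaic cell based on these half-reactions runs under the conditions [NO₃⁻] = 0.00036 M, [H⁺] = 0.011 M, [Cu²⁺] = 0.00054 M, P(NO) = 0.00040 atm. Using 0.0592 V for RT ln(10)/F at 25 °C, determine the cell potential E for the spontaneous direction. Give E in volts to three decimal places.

+0.561 V

NO₃⁻/NO is the cathode (higher E°), Cu²⁺/Cu the anode: E°cell = +0.96 − (+0.34) = +0.62 V, n = 6.
Overall: 2 NO₃⁻(aq) + 8 H⁺(aq) + 3 Cu(s) → 2 NO(g) + 4 H₂O(l) + 3 Cu²⁺(aq)
Q = P(NO)^2·[Cu²⁺]^3 / ([NO₃⁻]^2·[H⁺]^8); log Q = 5.958.
E = E° − (0.0592/n) log Q = +0.62 − (0.0592/6)(5.958) = +0.561 V.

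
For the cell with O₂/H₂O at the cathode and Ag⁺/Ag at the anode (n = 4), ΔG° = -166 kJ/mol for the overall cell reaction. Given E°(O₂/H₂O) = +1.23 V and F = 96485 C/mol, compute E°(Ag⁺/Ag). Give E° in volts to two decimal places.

E°cell = −ΔG°/(nF) = −(-166×10³)/((4)(96485)) = +0.430 V.
Since O₂/H₂O is the cathode and Ag⁺/Ag the anode, E°cell = E°(O₂/H₂O) − E°(Ag⁺/Ag).
So E°(Ag⁺/Ag) = E°(O₂/H₂O) − E°cell = (+1.23) − (+0.430) = +0.80 V.

+0.80 V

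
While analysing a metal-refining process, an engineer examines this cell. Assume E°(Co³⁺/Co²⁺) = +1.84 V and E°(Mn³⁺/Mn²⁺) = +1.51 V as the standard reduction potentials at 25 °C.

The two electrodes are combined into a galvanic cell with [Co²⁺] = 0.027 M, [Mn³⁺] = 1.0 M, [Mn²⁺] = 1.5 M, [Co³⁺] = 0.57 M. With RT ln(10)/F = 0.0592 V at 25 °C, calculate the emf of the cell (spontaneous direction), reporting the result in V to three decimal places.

Co³⁺/Co²⁺ is the cathode (higher E°), Mn³⁺/Mn²⁺ the anode: E°cell = +1.84 − (+1.51) = +0.33 V, n = 1.
Overall: Co³⁺(aq) + Mn²⁺(aq) → Co²⁺(aq) + Mn³⁺(aq)
Q = [Co²⁺]·[Mn³⁺] / ([Co³⁺]·[Mn²⁺]); log Q = -1.501.
E = E° − (0.0592/n) log Q = +0.33 − (0.0592/1)(-1.501) = +0.419 V.

+0.419 V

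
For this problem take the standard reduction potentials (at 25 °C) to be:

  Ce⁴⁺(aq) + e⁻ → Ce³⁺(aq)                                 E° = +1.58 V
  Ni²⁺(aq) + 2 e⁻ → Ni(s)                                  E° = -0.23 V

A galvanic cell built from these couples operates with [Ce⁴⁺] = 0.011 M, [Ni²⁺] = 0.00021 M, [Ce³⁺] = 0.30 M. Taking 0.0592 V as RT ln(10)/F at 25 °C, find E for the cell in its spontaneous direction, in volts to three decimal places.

+1.834 V

Ce⁴⁺/Ce³⁺ is the cathode (higher E°), Ni²⁺/Ni the anode: E°cell = +1.58 − (-0.23) = +1.81 V, n = 2.
Overall: 2 Ce⁴⁺(aq) + Ni(s) → 2 Ce³⁺(aq) + Ni²⁺(aq)
Q = [Ce³⁺]^2·[Ni²⁺] / ([Ce⁴⁺]^2); log Q = -0.806.
E = E° − (0.0592/n) log Q = +1.81 − (0.0592/2)(-0.806) = +1.834 V.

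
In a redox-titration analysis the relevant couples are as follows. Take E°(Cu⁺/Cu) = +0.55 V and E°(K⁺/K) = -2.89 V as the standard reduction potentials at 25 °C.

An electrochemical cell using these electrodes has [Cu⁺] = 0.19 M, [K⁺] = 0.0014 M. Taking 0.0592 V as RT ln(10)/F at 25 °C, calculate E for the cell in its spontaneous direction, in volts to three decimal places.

+3.566 V

Cu⁺/Cu is the cathode (higher E°), K⁺/K the anode: E°cell = +0.55 − (-2.89) = +3.44 V, n = 1.
Overall: Cu⁺(aq) + K(s) → Cu(s) + K⁺(aq)
Q = [K⁺] / ([Cu⁺]); log Q = -2.133.
E = E° − (0.0592/n) log Q = +3.44 − (0.0592/1)(-2.133) = +3.566 V.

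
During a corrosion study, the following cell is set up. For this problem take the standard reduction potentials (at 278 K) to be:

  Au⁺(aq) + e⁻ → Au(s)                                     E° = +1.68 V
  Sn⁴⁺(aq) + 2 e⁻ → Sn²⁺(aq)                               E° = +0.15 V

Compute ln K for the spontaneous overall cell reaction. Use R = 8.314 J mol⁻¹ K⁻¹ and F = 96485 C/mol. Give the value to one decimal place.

127.7

Cathode: Au⁺/Au; anode: Sn⁴⁺/Sn²⁺. E°cell = (+1.68) − (+0.15) = +1.53 V, with n = 2.
ΔG° = −nFE° = −RT ln K, so ln K = nFE°/(RT) = (2)(96485)(+1.53) / ((8.314)(278)) = 127.740.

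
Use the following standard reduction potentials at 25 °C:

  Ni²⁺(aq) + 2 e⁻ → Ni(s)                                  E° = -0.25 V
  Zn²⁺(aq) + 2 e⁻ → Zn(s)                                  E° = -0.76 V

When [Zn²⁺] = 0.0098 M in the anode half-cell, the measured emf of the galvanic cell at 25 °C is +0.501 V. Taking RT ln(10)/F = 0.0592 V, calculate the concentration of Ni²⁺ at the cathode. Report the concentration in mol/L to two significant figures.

0.0049 M

Ni²⁺/Ni is the cathode, Zn²⁺/Zn the anode: E°cell = +0.51 V, n = 2.
Overall reaction: Ni²⁺(aq) + Zn(s) → Ni(s) + Zn²⁺(aq); Q = [Zn²⁺]^1/[Ni²⁺]^1.
From E = E° − (0.0592/n) log Q: log Q = (E° − E)·n/0.0592 = (+0.51 − (+0.501))·2/0.0592 = 0.3041.
So 1·log[Ni²⁺] = 1·log(0.0098) − log Q = -2.0088 − (0.3041) = -2.3129; [Ni²⁺] = 10^(-2.3129) ≈ 0.0049 M.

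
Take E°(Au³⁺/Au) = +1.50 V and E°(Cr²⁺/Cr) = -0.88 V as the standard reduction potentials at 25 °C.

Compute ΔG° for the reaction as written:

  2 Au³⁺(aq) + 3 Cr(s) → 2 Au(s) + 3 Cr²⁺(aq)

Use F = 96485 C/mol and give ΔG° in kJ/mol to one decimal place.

-1377.8 kJ/mol

As written, Au³⁺/Au is reduced (cathode) and Cr²⁺/Cr is oxidised (anode), so E°cell = (+1.50) − (-0.88) = +2.38 V.
Balancing electrons gives n = 6.
ΔG° = −nFE° = −(6)(96485)(+2.38) = -1,377,806 J = -1377.8 kJ/mol.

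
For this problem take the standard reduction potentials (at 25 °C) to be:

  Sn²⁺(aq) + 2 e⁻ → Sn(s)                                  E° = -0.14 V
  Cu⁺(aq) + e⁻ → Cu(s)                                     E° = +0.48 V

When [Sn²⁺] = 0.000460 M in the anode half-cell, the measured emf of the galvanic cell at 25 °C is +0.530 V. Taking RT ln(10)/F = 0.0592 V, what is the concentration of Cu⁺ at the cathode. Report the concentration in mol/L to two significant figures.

Cu⁺/Cu is the cathode, Sn²⁺/Sn the anode: E°cell = +0.62 V, n = 2.
Overall reaction: 2 Cu⁺(aq) + Sn(s) → 2 Cu(s) + Sn²⁺(aq); Q = [Sn²⁺]^1/[Cu⁺]^2.
From E = E° − (0.0592/n) log Q: log Q = (E° − E)·n/0.0592 = (+0.62 − (+0.530))·2/0.0592 = 3.0405.
So 2·log[Cu⁺] = 1·log(0.00046) − log Q = -3.3372 − (3.0405) = -6.3777; log[Cu⁺] = -6.3777 / 2 = -3.1888; [Cu⁺] = 10^(-3.1888) ≈ 0.00065 M.

0.00065 M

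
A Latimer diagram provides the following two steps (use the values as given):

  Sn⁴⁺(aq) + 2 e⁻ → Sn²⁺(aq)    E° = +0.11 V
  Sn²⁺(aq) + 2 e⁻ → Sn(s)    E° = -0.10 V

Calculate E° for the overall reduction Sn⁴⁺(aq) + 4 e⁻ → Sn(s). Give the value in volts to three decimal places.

+0.005 V

Adding the free-energy changes (−nFE°) of the two steps gives −n₃FE°₃ = −n₁FE°₁ − n₂FE°₂.
E°₃ = (2×+0.11 + 2×-0.10) / 4 = (+0.020) / 4 = +0.005 V.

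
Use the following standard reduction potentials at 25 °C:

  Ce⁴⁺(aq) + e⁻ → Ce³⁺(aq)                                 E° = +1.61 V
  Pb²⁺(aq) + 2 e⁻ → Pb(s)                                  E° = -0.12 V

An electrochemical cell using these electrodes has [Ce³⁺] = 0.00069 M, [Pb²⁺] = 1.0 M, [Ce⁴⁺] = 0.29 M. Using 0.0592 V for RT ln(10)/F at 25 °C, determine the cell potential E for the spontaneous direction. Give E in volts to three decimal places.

Ce⁴⁺/Ce³⁺ is the cathode (higher E°), Pb²⁺/Pb the anode: E°cell = +1.61 − (-0.12) = +1.73 V, n = 2.
Overall: 2 Ce⁴⁺(aq) + Pb(s) → 2 Ce³⁺(aq) + Pb²⁺(aq)
Q = [Ce³⁺]^2·[Pb²⁺] / ([Ce⁴⁺]^2); log Q = -5.247.
E = E° − (0.0592/n) log Q = +1.73 − (0.0592/2)(-5.247) = +1.885 V.

+1.885 V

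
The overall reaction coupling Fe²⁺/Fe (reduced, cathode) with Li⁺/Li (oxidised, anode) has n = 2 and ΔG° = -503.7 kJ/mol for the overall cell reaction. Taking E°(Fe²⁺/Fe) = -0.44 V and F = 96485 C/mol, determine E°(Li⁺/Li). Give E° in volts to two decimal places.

-3.05 V

E°cell = −ΔG°/(nF) = −(-503.7×10³)/((2)(96485)) = +2.610 V.
Since Fe²⁺/Fe is the cathode and Li⁺/Li the anode, E°cell = E°(Fe²⁺/Fe) − E°(Li⁺/Li).
So E°(Li⁺/Li) = E°(Fe²⁺/Fe) − E°cell = (-0.44) − (+2.610) = -3.05 V.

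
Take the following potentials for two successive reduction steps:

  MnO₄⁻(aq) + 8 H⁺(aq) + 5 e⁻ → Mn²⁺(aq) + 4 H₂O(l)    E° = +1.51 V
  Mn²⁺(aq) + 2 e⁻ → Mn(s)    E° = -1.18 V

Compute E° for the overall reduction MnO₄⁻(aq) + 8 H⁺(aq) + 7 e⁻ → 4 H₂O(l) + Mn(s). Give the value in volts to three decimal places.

Since ΔG° = −nFE° is additive over sequential reductions, n₃E°₃ = n₁E°₁ + n₂E°₂.
E°₃ = (5×+1.51 + 2×-1.18) / 7 = (+5.190) / 7 = +0.741 V.

+0.741 V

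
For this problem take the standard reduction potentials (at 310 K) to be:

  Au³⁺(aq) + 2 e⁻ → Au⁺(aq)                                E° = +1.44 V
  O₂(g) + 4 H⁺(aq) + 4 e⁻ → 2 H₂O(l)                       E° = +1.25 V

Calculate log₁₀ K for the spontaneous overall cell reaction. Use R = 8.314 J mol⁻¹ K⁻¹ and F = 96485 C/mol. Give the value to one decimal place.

Cathode: Au³⁺/Au⁺; anode: O₂/H₂O. E°cell = (+1.44) − (+1.25) = +0.19 V, with n = 4.
ΔG° = −nFE° = −RT ln K, so ln K = nFE°/(RT) = (4)(96485)(+0.19) / ((8.314)(310)) = 28.451.
log₁₀ K = 28.451 / ln 10 = 12.4.

12.4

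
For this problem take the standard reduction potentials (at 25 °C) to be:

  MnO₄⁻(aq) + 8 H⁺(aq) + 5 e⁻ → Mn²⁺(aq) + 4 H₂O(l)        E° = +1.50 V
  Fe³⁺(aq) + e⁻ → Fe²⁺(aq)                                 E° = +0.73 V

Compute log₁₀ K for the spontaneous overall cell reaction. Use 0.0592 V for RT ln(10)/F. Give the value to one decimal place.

Cathode: MnO₄⁻/Mn²⁺; anode: Fe³⁺/Fe²⁺. E°cell = +0.77 V, n = 5.
log K = nE°cell / 0.0592 = (5)(+0.77) / 0.0592 = 65.0.

65.0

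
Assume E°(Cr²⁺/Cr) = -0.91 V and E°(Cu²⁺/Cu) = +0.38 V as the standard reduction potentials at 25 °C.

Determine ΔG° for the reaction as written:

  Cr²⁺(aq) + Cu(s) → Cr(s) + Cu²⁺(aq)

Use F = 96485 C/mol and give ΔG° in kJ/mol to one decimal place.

+248.9 kJ/mol

As written, Cr²⁺/Cr is reduced (cathode) and Cu²⁺/Cu is oxidised (anode), so E°cell = (-0.91) − (+0.38) = -1.29 V.
Balancing electrons gives n = 2.
ΔG° = −nFE° = −(2)(96485)(-1.29) = 248,931 J = +248.9 kJ/mol.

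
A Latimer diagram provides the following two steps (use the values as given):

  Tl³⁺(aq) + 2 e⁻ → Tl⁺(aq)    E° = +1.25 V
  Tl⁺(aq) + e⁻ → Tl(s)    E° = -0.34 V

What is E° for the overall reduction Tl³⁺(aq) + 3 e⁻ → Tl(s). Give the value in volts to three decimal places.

+0.720 V

Since ΔG° = −nFE° is additive over sequential reductions, n₃E°₃ = n₁E°₁ + n₂E°₂.
E°₃ = (2×+1.25 + 1×-0.34) / 3 = (+2.160) / 3 = +0.720 V.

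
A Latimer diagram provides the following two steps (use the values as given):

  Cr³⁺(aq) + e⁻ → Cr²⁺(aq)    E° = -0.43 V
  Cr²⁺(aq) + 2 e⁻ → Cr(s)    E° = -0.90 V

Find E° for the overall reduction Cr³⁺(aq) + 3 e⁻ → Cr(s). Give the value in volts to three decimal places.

-0.743 V

Adding the free-energy changes (−nFE°) of the two steps gives −n₃FE°₃ = −n₁FE°₁ − n₂FE°₂.
E°₃ = (1×-0.43 + 2×-0.90) / 3 = (-2.230) / 3 = -0.743 V.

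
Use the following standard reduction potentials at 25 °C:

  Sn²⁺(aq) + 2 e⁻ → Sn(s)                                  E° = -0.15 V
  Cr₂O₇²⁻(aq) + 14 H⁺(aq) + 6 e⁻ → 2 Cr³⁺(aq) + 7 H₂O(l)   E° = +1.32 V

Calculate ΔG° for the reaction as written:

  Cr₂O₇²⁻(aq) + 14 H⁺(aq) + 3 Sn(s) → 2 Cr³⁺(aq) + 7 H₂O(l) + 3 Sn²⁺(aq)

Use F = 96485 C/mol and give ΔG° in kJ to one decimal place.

As written, Cr₂O₇²⁻/Cr³⁺ is reduced (cathode) and Sn²⁺/Sn is oxidised (anode), so E°cell = (+1.32) − (-0.15) = +1.47 V.
Balancing electrons gives n = 6.
ΔG° = −nFE° = −(6)(96485)(+1.47) = -850,998 J = -851.0 kJ.

-851.0 kJ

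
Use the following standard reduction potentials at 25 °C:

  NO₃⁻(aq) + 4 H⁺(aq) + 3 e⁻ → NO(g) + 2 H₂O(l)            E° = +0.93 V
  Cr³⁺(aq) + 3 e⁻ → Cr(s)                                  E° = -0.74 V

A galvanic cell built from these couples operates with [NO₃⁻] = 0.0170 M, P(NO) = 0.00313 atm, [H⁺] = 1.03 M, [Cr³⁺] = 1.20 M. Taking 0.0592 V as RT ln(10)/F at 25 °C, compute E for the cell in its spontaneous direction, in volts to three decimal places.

NO₃⁻/NO is the cathode (higher E°), Cr³⁺/Cr the anode: E°cell = +0.93 − (-0.74) = +1.67 V, n = 3.
Overall: NO₃⁻(aq) + 4 H⁺(aq) + Cr(s) → NO(g) + 2 H₂O(l) + Cr³⁺(aq)
Q = P(NO)·[Cr³⁺] / ([NO₃⁻]·[H⁺]^4); log Q = -0.707.
E = E° − (0.0592/n) log Q = +1.67 − (0.0592/3)(-0.707) = +1.684 V.

+1.684 V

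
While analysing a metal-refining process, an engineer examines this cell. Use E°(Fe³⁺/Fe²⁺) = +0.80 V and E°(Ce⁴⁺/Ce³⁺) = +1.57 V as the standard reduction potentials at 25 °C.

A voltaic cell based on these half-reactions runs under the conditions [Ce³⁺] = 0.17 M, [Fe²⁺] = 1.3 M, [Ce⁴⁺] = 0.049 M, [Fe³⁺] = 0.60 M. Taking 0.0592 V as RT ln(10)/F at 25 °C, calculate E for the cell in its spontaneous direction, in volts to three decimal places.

+0.758 V

Ce⁴⁺/Ce³⁺ is the cathode (higher E°), Fe³⁺/Fe²⁺ the anode: E°cell = +1.57 − (+0.80) = +0.77 V, n = 1.
Overall: Ce⁴⁺(aq) + Fe²⁺(aq) → Ce³⁺(aq) + Fe³⁺(aq)
Q = [Ce³⁺]·[Fe³⁺] / ([Ce⁴⁺]·[Fe²⁺]); log Q = 0.204.
E = E° − (0.0592/n) log Q = +0.77 − (0.0592/1)(0.204) = +0.758 V.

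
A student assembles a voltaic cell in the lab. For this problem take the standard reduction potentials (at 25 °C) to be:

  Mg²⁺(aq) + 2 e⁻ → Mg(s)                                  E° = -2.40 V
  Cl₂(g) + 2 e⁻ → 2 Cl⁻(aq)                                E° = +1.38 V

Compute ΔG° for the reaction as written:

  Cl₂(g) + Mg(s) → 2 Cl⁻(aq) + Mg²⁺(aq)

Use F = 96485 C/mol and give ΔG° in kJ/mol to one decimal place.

-729.4 kJ/mol

As written, Cl₂/Cl⁻ is reduced (cathode) and Mg²⁺/Mg is oxidised (anode), so E°cell = (+1.38) − (-2.40) = +3.78 V.
Balancing electrons gives n = 2.
ΔG° = −nFE° = −(2)(96485)(+3.78) = -729,427 J = -729.4 kJ/mol.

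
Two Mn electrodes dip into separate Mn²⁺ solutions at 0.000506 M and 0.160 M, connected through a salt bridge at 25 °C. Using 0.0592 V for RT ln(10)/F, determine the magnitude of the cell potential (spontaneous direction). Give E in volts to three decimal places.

+0.074 V

For a concentration cell E°cell = 0. The 0.160 M side is the cathode (reduction is favoured where [Mn²⁺] is higher).
With n = 2, E = −(0.0592/2) log([Mn²⁺]ₐₙ/[Mn²⁺]꜀ₐₜ) = −(0.0592/2) log(0.000506/0.16) = −(0.0592/2)(-2.500) = +0.074 V.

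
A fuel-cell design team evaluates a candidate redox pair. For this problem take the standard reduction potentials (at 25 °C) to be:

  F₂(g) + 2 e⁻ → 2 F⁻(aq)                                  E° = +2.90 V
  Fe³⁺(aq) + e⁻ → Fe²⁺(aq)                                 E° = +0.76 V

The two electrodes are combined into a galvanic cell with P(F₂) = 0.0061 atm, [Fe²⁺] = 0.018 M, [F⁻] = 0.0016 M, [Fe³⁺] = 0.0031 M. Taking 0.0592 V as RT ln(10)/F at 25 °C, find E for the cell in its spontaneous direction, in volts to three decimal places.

+2.285 V

F₂/F⁻ is the cathode (higher E°), Fe³⁺/Fe²⁺ the anode: E°cell = +2.90 − (+0.76) = +2.14 V, n = 2.
Overall: F₂(g) + 2 Fe²⁺(aq) → 2 F⁻(aq) + 2 Fe³⁺(aq)
Q = [F⁻]^2·[Fe³⁺]^2 / (P(F₂)·[Fe²⁺]^2); log Q = -4.905.
E = E° − (0.0592/n) log Q = +2.14 − (0.0592/2)(-4.905) = +2.285 V.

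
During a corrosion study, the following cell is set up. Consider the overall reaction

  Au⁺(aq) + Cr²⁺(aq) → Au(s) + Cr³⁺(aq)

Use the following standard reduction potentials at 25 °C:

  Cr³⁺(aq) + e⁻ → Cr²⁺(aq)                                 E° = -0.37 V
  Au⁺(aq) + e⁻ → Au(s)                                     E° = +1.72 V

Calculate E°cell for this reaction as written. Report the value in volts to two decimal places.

+2.09 V

The Au⁺/Au couple has the higher reduction potential, so it is the cathode; Cr³⁺/Cr²⁺ is oxidised at the anode.
E°cell = E°(cathode) − E°(anode) = (+1.72) − (-0.37) = +2.09 V.
Since E°cell > 0, the reaction is spontaneous under standard conditions.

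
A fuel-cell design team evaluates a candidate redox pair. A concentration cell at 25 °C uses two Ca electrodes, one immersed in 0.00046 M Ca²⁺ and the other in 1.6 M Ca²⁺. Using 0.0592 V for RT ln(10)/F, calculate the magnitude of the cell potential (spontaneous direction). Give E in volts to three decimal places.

For a concentration cell E°cell = 0. The 1.6 M side is the cathode (reduction is favoured where [Ca²⁺] is higher).
With n = 2, E = −(0.0592/2) log([Ca²⁺]ₐₙ/[Ca²⁺]꜀ₐₜ) = −(0.0592/2) log(0.00046/1.6) = −(0.0592/2)(-3.541) = +0.105 V.

+0.105 V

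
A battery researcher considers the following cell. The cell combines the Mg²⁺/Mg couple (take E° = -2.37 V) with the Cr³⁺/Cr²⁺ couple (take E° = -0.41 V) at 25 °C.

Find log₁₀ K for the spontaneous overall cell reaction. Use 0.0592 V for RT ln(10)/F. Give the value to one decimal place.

Cathode: Cr³⁺/Cr²⁺; anode: Mg²⁺/Mg. E°cell = +1.96 V, n = 2.
log K = nE°cell / 0.0592 = (2)(+1.96) / 0.0592 = 66.2.

66.2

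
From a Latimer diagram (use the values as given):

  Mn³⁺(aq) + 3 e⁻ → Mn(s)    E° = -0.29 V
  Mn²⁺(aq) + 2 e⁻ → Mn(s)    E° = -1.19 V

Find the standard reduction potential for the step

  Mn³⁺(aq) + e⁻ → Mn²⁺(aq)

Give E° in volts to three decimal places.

+1.510 V

Sequential free energies add, so n₃E°₃ = n₁E°₁ + n₂E°₂.
With n₃ = 3, and the known step contributing 2×(-1.19) V, the unknown satisfies 1·E° = 3×(-0.29) − 2×(-1.19) = +1.510.
E° = +1.510 / 1 = +1.510 V.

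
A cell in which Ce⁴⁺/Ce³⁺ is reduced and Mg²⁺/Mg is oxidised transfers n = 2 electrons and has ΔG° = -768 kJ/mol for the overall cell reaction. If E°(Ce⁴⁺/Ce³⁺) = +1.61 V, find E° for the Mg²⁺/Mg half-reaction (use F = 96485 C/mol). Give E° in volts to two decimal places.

E°cell = −ΔG°/(nF) = −(-768×10³)/((2)(96485)) = +3.980 V.
Since Ce⁴⁺/Ce³⁺ is the cathode and Mg²⁺/Mg the anode, E°cell = E°(Ce⁴⁺/Ce³⁺) − E°(Mg²⁺/Mg).
So E°(Mg²⁺/Mg) = E°(Ce⁴⁺/Ce³⁺) − E°cell = (+1.61) − (+3.980) = -2.37 V.

-2.37 V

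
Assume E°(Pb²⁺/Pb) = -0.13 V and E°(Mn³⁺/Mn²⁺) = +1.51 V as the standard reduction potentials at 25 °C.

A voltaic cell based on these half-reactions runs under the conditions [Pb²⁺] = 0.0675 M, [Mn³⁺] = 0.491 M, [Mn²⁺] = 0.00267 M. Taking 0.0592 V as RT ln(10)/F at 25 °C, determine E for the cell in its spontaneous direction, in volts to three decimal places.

+1.809 V

Mn³⁺/Mn²⁺ is the cathode (higher E°), Pb²⁺/Pb the anode: E°cell = +1.51 − (-0.13) = +1.64 V, n = 2.
Overall: 2 Mn³⁺(aq) + Pb(s) → 2 Mn²⁺(aq) + Pb²⁺(aq)
Q = [Mn²⁺]^2·[Pb²⁺] / ([Mn³⁺]^2); log Q = -5.700.
E = E° − (0.0592/n) log Q = +1.64 − (0.0592/2)(-5.700) = +1.809 V.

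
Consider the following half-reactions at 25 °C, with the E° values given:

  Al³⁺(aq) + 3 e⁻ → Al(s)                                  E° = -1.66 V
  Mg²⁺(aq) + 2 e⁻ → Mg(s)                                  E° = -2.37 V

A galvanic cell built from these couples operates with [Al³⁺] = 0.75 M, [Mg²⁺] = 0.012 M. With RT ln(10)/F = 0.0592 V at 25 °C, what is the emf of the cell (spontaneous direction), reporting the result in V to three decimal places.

Al³⁺/Al is the cathode (higher E°), Mg²⁺/Mg the anode: E°cell = -1.66 − (-2.37) = +0.71 V, n = 6.
Overall: 2 Al³⁺(aq) + 3 Mg(s) → 2 Al(s) + 3 Mg²⁺(aq)
Q = [Mg²⁺]^3 / ([Al³⁺]^2); log Q = -5.513.
E = E° − (0.0592/n) log Q = +0.71 − (0.0592/6)(-5.513) = +0.764 V.

+0.764 V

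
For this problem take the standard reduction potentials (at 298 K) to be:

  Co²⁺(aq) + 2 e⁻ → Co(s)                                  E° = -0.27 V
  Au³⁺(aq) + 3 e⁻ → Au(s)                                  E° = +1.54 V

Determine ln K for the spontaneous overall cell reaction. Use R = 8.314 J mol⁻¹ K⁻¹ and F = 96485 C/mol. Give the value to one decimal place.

Cathode: Au³⁺/Au; anode: Co²⁺/Co. E°cell = (+1.54) − (-0.27) = +1.81 V, with n = 6.
ΔG° = −nFE° = −RT ln K, so ln K = nFE°/(RT) = (6)(96485)(+1.81) / ((8.314)(298)) = 422.925.

422.9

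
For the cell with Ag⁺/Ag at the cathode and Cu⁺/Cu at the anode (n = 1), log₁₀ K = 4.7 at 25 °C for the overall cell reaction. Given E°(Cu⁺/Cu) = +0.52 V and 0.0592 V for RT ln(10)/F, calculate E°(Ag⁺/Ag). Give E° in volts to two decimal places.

E°cell = (0.0592/n)·log K = (0.0592/1)(4.7) = +0.278 V.
Since Ag⁺/Ag is the cathode and Cu⁺/Cu the anode, E°cell = E°(Ag⁺/Ag) − E°(Cu⁺/Cu).
So E°(Ag⁺/Ag) = E°cell + E°(Cu⁺/Cu) = +0.278 + (+0.52) = +0.80 V.

+0.80 V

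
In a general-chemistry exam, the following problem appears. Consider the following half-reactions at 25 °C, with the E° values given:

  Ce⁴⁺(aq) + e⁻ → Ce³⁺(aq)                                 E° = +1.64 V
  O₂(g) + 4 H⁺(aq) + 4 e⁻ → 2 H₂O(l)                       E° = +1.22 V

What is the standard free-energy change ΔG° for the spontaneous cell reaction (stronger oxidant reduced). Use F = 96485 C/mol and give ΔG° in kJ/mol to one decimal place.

-162.1 kJ/mol

Ce⁴⁺/Ce³⁺ (E° = +1.64 V) is the cathode; O₂/H₂O (E° = +1.22 V) is the anode, so E°cell = +0.42 V.
Balancing electrons gives n = 4 (lcm of 1 and 4).
ΔG° = −nFE° = −(4)(96485)(+0.42) = -162,095 J = -162.1 kJ/mol.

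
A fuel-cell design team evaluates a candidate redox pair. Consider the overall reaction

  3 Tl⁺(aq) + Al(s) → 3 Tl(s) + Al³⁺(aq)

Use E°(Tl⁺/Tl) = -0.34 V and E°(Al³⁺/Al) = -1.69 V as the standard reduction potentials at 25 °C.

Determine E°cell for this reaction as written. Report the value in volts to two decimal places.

The Tl⁺/Tl couple has the higher reduction potential, so it is the cathode; Al³⁺/Al is oxidised at the anode.
E°cell = E°(cathode) − E°(anode) = (-0.34) − (-1.69) = +1.35 V.

+1.35 V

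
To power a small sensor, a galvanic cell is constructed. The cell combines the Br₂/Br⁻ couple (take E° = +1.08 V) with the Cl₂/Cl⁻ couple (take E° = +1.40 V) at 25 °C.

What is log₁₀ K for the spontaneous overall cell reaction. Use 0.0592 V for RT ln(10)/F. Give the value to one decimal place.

10.8

Cathode: Cl₂/Cl⁻; anode: Br₂/Br⁻. E°cell = +0.32 V, n = 2.
log K = nE°cell / 0.0592 = (2)(+0.32) / 0.0592 = 10.8.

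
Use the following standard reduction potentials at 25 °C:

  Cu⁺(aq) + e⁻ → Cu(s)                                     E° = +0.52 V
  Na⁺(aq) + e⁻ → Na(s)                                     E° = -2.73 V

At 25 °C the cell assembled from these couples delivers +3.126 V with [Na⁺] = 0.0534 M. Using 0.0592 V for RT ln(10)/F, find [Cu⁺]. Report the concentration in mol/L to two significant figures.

Cu⁺/Cu is the cathode, Na⁺/Na the anode: E°cell = +3.25 V, n = 1.
Overall reaction: Cu⁺(aq) + Na(s) → Cu(s) + Na⁺(aq); Q = [Na⁺]^1/[Cu⁺]^1.
From E = E° − (0.0592/n) log Q: log Q = (E° − E)·n/0.0592 = (+3.25 − (+3.126))·1/0.0592 = 2.0946.
So 1·log[Cu⁺] = 1·log(0.0534) − log Q = -1.2725 − (2.0946) = -3.3671; [Cu⁺] = 10^(-3.3671) ≈ 0.00043 M.

0.00043 M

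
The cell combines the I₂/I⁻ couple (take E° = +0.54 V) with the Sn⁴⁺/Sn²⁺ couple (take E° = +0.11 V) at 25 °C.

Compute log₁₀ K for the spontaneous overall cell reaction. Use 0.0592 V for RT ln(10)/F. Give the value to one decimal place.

14.5

Cathode: I₂/I⁻; anode: Sn⁴⁺/Sn²⁺. E°cell = +0.43 V, n = 2.
log K = nE°cell / 0.0592 = (2)(+0.43) / 0.0592 = 14.5.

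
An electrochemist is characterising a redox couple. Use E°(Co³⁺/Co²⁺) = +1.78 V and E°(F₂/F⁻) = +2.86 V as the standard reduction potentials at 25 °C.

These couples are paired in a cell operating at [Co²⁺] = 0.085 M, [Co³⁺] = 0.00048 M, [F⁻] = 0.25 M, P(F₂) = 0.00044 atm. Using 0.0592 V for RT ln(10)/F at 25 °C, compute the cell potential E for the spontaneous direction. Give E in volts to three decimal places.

+1.149 V

F₂/F⁻ is the cathode (higher E°), Co³⁺/Co²⁺ the anode: E°cell = +2.86 − (+1.78) = +1.08 V, n = 2.
Overall: F₂(g) + 2 Co²⁺(aq) → 2 F⁻(aq) + 2 Co³⁺(aq)
Q = [F⁻]^2·[Co³⁺]^2 / (P(F₂)·[Co²⁺]^2); log Q = -2.344.
E = E° − (0.0592/n) log Q = +1.08 − (0.0592/2)(-2.344) = +1.149 V.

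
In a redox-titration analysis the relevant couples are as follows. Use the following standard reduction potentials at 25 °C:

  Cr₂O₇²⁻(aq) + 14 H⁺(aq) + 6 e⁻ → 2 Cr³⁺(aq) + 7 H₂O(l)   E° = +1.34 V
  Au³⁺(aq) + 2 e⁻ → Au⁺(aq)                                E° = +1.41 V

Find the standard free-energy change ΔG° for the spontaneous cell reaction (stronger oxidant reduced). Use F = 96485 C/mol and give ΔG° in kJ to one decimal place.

-40.5 kJ

Au³⁺/Au⁺ (E° = +1.41 V) is the cathode; Cr₂O₇²⁻/Cr³⁺ (E° = +1.34 V) is the anode, so E°cell = +0.07 V.
Balancing electrons gives n = 6 (lcm of 2 and 6).
ΔG° = −nFE° = −(6)(96485)(+0.07) = -40,524 J = -40.5 kJ.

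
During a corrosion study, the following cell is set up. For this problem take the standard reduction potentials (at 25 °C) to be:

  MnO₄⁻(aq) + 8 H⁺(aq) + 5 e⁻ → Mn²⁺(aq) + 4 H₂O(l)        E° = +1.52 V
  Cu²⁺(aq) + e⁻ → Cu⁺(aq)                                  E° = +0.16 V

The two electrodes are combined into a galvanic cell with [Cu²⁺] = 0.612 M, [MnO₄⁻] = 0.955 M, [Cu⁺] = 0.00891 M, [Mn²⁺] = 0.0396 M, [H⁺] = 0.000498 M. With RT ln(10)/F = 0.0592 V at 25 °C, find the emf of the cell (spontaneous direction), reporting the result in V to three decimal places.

MnO₄⁻/Mn²⁺ is the cathode (higher E°), Cu²⁺/Cu⁺ the anode: E°cell = +1.52 − (+0.16) = +1.36 V, n = 5.
Overall: MnO₄⁻(aq) + 8 H⁺(aq) + 5 Cu⁺(aq) → Mn²⁺(aq) + 4 H₂O(l) + 5 Cu²⁺(aq)
Q = [Mn²⁺]·[Cu²⁺]^5 / ([MnO₄⁻]·[H⁺]^8·[Cu⁺]^5); log Q = 34.224.
E = E° − (0.0592/n) log Q = +1.36 − (0.0592/5)(34.224) = +0.955 V.

+0.955 V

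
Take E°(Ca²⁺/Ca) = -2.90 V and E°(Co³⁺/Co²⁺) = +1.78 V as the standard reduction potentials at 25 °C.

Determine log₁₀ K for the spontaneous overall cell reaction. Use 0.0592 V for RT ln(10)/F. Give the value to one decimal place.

Cathode: Co³⁺/Co²⁺; anode: Ca²⁺/Ca. E°cell = +4.68 V, n = 2.
log K = nE°cell / 0.0592 = (2)(+4.68) / 0.0592 = 158.1.

158.1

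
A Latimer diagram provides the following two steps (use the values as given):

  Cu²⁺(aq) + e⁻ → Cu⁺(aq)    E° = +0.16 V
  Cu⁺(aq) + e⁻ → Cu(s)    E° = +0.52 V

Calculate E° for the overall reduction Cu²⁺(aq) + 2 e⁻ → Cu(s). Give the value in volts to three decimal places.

Standard free energies of sequential steps add: ΔG°₃ = ΔG°₁ + ΔG°₂, so n₃E°₃ = n₁E°₁ + n₂E°₂.
E°₃ = (1×+0.16 + 1×+0.52) / 2 = (+0.680) / 2 = +0.340 V.

+0.340 V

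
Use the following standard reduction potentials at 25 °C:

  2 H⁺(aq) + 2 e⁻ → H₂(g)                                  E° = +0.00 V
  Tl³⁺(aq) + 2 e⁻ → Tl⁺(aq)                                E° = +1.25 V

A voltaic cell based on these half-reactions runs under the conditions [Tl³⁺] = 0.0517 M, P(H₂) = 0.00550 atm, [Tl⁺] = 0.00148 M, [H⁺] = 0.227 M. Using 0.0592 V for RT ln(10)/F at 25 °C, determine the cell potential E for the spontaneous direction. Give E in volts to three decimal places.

+1.267 V

Tl³⁺/Tl⁺ is the cathode (higher E°), H⁺/H₂ the anode: E°cell = +1.25 − (+0.00) = +1.25 V, n = 2.
Overall: Tl³⁺(aq) + H₂(g) → Tl⁺(aq) + 2 H⁺(aq)
Q = [Tl⁺]·[H⁺]^2 / ([Tl³⁺]·P(H₂)); log Q = -0.572.
E = E° − (0.0592/n) log Q = +1.25 − (0.0592/2)(-0.572) = +1.267 V.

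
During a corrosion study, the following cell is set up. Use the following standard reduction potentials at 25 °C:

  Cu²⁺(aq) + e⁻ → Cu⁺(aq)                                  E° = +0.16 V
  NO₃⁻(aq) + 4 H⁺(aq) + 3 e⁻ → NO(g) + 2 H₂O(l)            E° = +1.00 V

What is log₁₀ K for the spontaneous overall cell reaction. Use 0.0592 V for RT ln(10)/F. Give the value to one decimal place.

42.6

Cathode: NO₃⁻/NO; anode: Cu²⁺/Cu⁺. E°cell = +0.84 V, n = 3.
log K = nE°cell / 0.0592 = (3)(+0.84) / 0.0592 = 42.6.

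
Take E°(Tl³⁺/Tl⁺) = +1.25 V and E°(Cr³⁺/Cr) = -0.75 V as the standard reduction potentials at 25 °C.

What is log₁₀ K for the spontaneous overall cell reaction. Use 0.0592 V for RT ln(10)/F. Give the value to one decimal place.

Cathode: Tl³⁺/Tl⁺; anode: Cr³⁺/Cr. E°cell = +2.00 V, n = 6.
log K = nE°cell / 0.0592 = (6)(+2.00) / 0.0592 = 202.7.

202.7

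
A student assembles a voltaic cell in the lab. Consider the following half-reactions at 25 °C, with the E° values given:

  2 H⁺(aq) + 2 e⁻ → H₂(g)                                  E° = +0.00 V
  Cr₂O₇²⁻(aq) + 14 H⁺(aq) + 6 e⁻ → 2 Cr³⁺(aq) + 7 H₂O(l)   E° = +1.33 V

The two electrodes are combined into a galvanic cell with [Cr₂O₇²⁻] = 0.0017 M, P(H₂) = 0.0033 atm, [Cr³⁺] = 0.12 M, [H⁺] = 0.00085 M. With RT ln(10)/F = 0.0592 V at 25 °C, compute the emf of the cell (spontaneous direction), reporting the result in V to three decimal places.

+1.005 V

Cr₂O₇²⁻/Cr³⁺ is the cathode (higher E°), H⁺/H₂ the anode: E°cell = +1.33 − (+0.00) = +1.33 V, n = 6.
Overall: Cr₂O₇²⁻(aq) + 8 H⁺(aq) + 3 H₂(g) → 2 Cr³⁺(aq) + 7 H₂O(l)
Q = [Cr³⁺]^2 / ([Cr₂O₇²⁻]·[H⁺]^8·P(H₂)^3); log Q = 32.937.
E = E° − (0.0592/n) log Q = +1.33 − (0.0592/6)(32.937) = +1.005 V.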